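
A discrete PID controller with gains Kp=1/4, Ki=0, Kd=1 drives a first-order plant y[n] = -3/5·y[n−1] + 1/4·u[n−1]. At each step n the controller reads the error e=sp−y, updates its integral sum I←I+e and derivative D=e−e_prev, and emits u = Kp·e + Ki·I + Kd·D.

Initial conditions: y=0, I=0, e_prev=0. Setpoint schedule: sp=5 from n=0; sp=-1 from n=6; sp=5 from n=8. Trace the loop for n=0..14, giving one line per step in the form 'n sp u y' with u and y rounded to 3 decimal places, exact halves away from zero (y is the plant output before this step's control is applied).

0 5 6.250 0.000
1 5 -0.703 1.563
2 5 4.204 -1.113
3 5 -2.012 1.719
4 5 4.887 -1.534
5 5 -2.962 2.142
6 -1 -1.575 -2.026
7 -1 -3.303 0.822
8 5 9.721 -1.319
9 5 -4.096 3.222
10 5 8.168 -2.957
11 5 -6.477 3.816
12 5 9.952 -3.909
13 5 -8.700 4.833
14 5 12.427 -5.075

(exact arithmetic carried between steps; '≈' marks a value shown rounded to 6 d.p. or computed from one; I and e_prev carry over from the previous line; the table rounds u and y to 3 d.p., halves away from zero)
n=0: y=0, sp=5, e=sp−y=5; I=5, D=e−e_prev=5; u=1/4·5+0·5+1·5=6.25; next y=-3/5·0+1/4·6.25=1.5625
n=1: y=1.5625, sp=5, e=sp−y=3.4375; I=8.4375, D=e−e_prev=-1.5625; u=1/4·3.4375+0·8.4375+1·(-1.5625)=-0.703125; next y=-3/5·1.5625+1/4·(-0.703125)≈-1.113281
n=2: y≈-1.113281, sp=5, e=sp−y≈6.113281; I≈14.550781, D=e−e_prev≈2.675781; u=1/4·6.113281+0·14.550781+1·2.675781≈4.204102; next y=-3/5·(-1.113281)+1/4·4.204102≈1.718994
n=3: y≈1.718994, sp=5, e=sp−y≈3.281006; I≈17.831787, D=e−e_prev≈-2.832275; u=1/4·3.281006+0·17.831787+1·(-2.832275)≈-2.012024; next y=-3/5·1.718994+1/4·(-2.012024)≈-1.534402
n=4: y≈-1.534402, sp=5, e=sp−y≈6.534402; I≈24.366190, D=e−e_prev≈3.253397; u=1/4·6.534402+0·24.366190+1·3.253397≈4.886997; next y=-3/5·(-1.534402)+1/4·4.886997≈2.142391
n=5: y≈2.142391, sp=5, e=sp−y≈2.857609; I≈27.223799, D=e−e_prev≈-3.676793; u=1/4·2.857609+0·27.223799+1·(-3.676793)≈-2.962391; next y=-3/5·2.142391+1/4·(-2.962391)≈-2.026032
n=6: y≈-2.026032, sp=-1, e=sp−y≈1.026032; I≈28.249831, D=e−e_prev≈-1.831577; u=1/4·1.026032+0·28.249831+1·(-1.831577)≈-1.575069; next y=-3/5·(-2.026032)+1/4·(-1.575069)≈0.821852
n=7: y≈0.821852, sp=-1, e=sp−y≈-1.821852; I≈26.427979, D=e−e_prev≈-2.847884; u=1/4·(-1.821852)+0·26.427979+1·(-2.847884)≈-3.303347; next y=-3/5·0.821852+1/4·(-3.303347)≈-1.318948
n=8: y≈-1.318948, sp=5, e=sp−y≈6.318948; I≈32.746927, D=e−e_prev≈8.140800; u=1/4·6.318948+0·32.746927+1·8.140800≈9.720537; next y=-3/5·(-1.318948)+1/4·9.720537≈3.221503
n=9: y≈3.221503, sp=5, e=sp−y≈1.778497; I≈34.525424, D=e−e_prev≈-4.540451; u=1/4·1.778497+0·34.525424+1·(-4.540451)≈-4.095827; next y=-3/5·3.221503+1/4·(-4.095827)≈-2.956859
n=10: y≈-2.956859, sp=5, e=sp−y≈7.956859; I≈42.482282, D=e−e_prev≈6.178362; u=1/4·7.956859+0·42.482282+1·6.178362≈8.167576; next y=-3/5·(-2.956859)+1/4·8.167576≈3.816009
n=11: y≈3.816009, sp=5, e=sp−y≈1.183991; I≈43.666273, D=e−e_prev≈-6.772868; u=1/4·1.183991+0·43.666273+1·(-6.772868)≈-6.476870; next y=-3/5·3.816009+1/4·(-6.476870)≈-3.908823
n=12: y≈-3.908823, sp=5, e=sp−y≈8.908823; I≈52.575096, D=e−e_prev≈7.724832; u=1/4·8.908823+0·52.575096+1·7.724832≈9.952038; next y=-3/5·(-3.908823)+1/4·9.952038≈4.833303
n=13: y≈4.833303, sp=5, e=sp−y≈0.166697; I≈52.741793, D=e−e_prev≈-8.742127; u=1/4·0.166697+0·52.741793+1·(-8.742127)≈-8.700452; next y=-3/5·4.833303+1/4·(-8.700452)≈-5.075095
n=14: y≈-5.075095, sp=5, e=sp−y≈10.075095; I≈62.816888, D=e−e_prev≈9.908399; u=1/4·10.075095+0·62.816888+1·9.908399≈12.427172; next y=-3/5·(-5.075095)+1/4·12.427172≈6.151850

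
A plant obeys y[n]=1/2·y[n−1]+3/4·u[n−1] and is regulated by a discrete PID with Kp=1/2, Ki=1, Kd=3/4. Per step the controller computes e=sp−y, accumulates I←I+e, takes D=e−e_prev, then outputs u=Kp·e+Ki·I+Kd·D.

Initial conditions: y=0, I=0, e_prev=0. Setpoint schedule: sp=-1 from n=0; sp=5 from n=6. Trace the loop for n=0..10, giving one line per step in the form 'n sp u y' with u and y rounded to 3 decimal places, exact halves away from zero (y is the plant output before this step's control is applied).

(exact arithmetic carried between steps; '≈' marks a value shown rounded to 6 d.p. or computed from one; I and e_prev carry over from the previous line; the table rounds u and y to 3 d.p., halves away from zero)
n=0: y=0, sp=-1, e=sp−y=-1; I=-1, D=e−e_prev=-1; u=1/2·(-1)+1·(-1)+3/4·(-1)=-2.25; next y=1/2·0+3/4·(-2.25)=-1.6875
n=1: y=-1.6875, sp=-1, e=sp−y=0.6875; I=-0.3125, D=e−e_prev=1.6875; u=1/2·0.6875+1·(-0.3125)+3/4·1.6875=1.296875; next y=1/2·(-1.6875)+3/4·1.296875≈0.128906
n=2: y≈0.128906, sp=-1, e=sp−y≈-1.128906; I≈-1.441406, D=e−e_prev≈-1.816406; u=1/2·(-1.128906)+1·(-1.441406)+3/4·(-1.816406)≈-3.368164; next y=1/2·0.128906+3/4·(-3.368164)≈-2.461670
n=3: y≈-2.461670, sp=-1, e=sp−y≈1.461670; I≈0.020264, D=e−e_prev≈2.590576; u=1/2·1.461670+1·0.020264+3/4·2.590576≈2.694031; next y=1/2·(-2.461670)+3/4·2.694031≈0.789688
n=4: y≈0.789688, sp=-1, e=sp−y≈-1.789688; I≈-1.769424, D=e−e_prev≈-3.251358; u=1/2·(-1.789688)+1·(-1.769424)+3/4·(-3.251358)≈-5.102787; next y=1/2·0.789688+3/4·(-5.102787)≈-3.432246
n=5: y≈-3.432246, sp=-1, e=sp−y≈2.432246; I≈0.662822, D=e−e_prev≈4.221934; u=1/2·2.432246+1·0.662822+3/4·4.221934≈5.045396; next y=1/2·(-3.432246)+3/4·5.045396≈2.067924
n=6: y≈2.067924, sp=5, e=sp−y≈2.932076; I≈3.594898, D=e−e_prev≈0.499830; u=1/2·2.932076+1·3.594898+3/4·0.499830≈5.435809; next y=1/2·2.067924+3/4·5.435809≈5.110819
n=7: y≈5.110819, sp=5, e=sp−y≈-0.110819; I≈3.484080, D=e−e_prev≈-3.042895; u=1/2·(-0.110819)+1·3.484080+3/4·(-3.042895)≈1.146499; next y=1/2·5.110819+3/4·1.146499≈3.415284
n=8: y≈3.415284, sp=5, e=sp−y≈1.584716; I≈5.068796, D=e−e_prev≈1.695535; u=1/2·1.584716+1·5.068796+3/4·1.695535≈7.132805; next y=1/2·3.415284+3/4·7.132805≈7.057246
n=9: y≈7.057246, sp=5, e=sp−y≈-2.057246; I≈3.011550, D=e−e_prev≈-3.641962; u=1/2·(-2.057246)+1·3.011550+3/4·(-3.641962)≈-0.748544; next y=1/2·7.057246+3/4·(-0.748544)≈2.967215
n=10: y≈2.967215, sp=5, e=sp−y≈2.032785; I≈5.044336, D=e−e_prev≈4.090031; u=1/2·2.032785+1·5.044336+3/4·4.090031≈9.128252; next y=1/2·2.967215+3/4·9.128252≈8.329796

0 -1 -2.250 0.000
1 -1 1.297 -1.688
2 -1 -3.368 0.129
3 -1 2.694 -2.462
4 -1 -5.103 0.790
5 -1 5.045 -3.432
6 5 5.436 2.068
7 5 1.146 5.111
8 5 7.133 3.415
9 5 -0.749 7.057
10 5 9.128 2.967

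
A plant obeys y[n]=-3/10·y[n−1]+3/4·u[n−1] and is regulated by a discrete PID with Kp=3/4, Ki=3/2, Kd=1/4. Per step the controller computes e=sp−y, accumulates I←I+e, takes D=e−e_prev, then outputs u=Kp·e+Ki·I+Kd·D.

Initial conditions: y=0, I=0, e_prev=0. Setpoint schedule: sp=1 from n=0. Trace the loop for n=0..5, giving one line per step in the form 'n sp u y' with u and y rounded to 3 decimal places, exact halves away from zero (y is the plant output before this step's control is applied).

0 1 2.500 0.000
1 1 -0.938 1.875
2 1 6.070 -1.266
3 1 -6.812 4.932
4 1 17.641 -6.588
5 1 -28.346 15.208

(exact arithmetic carried between steps; '≈' marks a value shown rounded to 6 d.p. or computed from one; I and e_prev carry over from the previous line; the table rounds u and y to 3 d.p., halves away from zero)
n=0: y=0, sp=1, e=sp−y=1; I=1, D=e−e_prev=1; u=3/4·1+3/2·1+1/4·1=2.5; next y=-3/10·0+3/4·2.5=1.875
n=1: y=1.875, sp=1, e=sp−y=-0.875; I=0.125, D=e−e_prev=-1.875; u=3/4·(-0.875)+3/2·0.125+1/4·(-1.875)=-0.9375; next y=-3/10·1.875+3/4·(-0.9375)=-1.265625
n=2: y=-1.265625, sp=1, e=sp−y=2.265625; I=2.390625, D=e−e_prev=3.140625; u=3/4·2.265625+3/2·2.390625+1/4·3.140625≈6.070313; next y=-3/10·(-1.265625)+3/4·6.070313≈4.932422
n=3: y≈4.932422, sp=1, e=sp−y≈-3.932422; I≈-1.541797, D=e−e_prev≈-6.198047; u=3/4·(-3.932422)+3/2·(-1.541797)+1/4·(-6.198047)≈-6.811523; next y=-3/10·4.932422+3/4·(-6.811523)≈-6.588369
n=4: y≈-6.588369, sp=1, e=sp−y≈7.588369; I≈6.046572, D=e−e_prev≈11.520791; u=3/4·7.588369+3/2·6.046572+1/4·11.520791≈17.641333; next y=-3/10·(-6.588369)+3/4·17.641333≈15.207510
n=5: y≈15.207510, sp=1, e=sp−y≈-14.207510; I≈-8.160938, D=e−e_prev≈-21.795880; u=3/4·(-14.207510)+3/2·(-8.160938)+1/4·(-21.795880)≈-28.346010; next y=-3/10·15.207510+3/4·(-28.346010)≈-25.821761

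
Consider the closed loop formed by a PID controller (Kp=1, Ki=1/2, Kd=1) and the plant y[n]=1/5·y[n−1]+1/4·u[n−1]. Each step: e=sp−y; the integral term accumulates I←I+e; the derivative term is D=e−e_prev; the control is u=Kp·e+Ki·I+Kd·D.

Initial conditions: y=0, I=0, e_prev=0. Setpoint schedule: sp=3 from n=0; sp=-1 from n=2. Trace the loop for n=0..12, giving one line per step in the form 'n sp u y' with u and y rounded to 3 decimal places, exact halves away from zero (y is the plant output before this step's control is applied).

0 3 7.500 0.000
1 3 1.313 1.875
2 -1 -3.320 0.703
3 -1 2.138 -0.689
4 -1 -2.125 0.397
5 -1 0.384 -0.452
6 -1 -1.883 0.006
7 -1 -0.740 -0.470
8 -1 -1.957 -0.279
9 -1 -1.462 -0.545
10 -1 -2.132 -0.474
11 -1 -1.940 -0.628
12 -1 -2.323 -0.611

(exact arithmetic carried between steps; '≈' marks a value shown rounded to 6 d.p. or computed from one; I and e_prev carry over from the previous line; the table rounds u and y to 3 d.p., halves away from zero)
n=0: y=0, sp=3, e=sp−y=3; I=3, D=e−e_prev=3; u=1·3+1/2·3+1·3=7.5; next y=1/5·0+1/4·7.5=1.875
n=1: y=1.875, sp=3, e=sp−y=1.125; I=4.125, D=e−e_prev=-1.875; u=1·1.125+1/2·4.125+1·(-1.875)=1.3125; next y=1/5·1.875+1/4·1.3125=0.703125
n=2: y=0.703125, sp=-1, e=sp−y=-1.703125; I=2.421875, D=e−e_prev=-2.828125; u=1·(-1.703125)+1/2·2.421875+1·(-2.828125)≈-3.320313; next y=1/5·0.703125+1/4·(-3.320313)≈-0.689453
n=3: y≈-0.689453, sp=-1, e=sp−y≈-0.310547; I≈2.111328, D=e−e_prev≈1.392578; u=1·(-0.310547)+1/2·2.111328+1·1.392578≈2.137695; next y=1/5·(-0.689453)+1/4·2.137695≈0.396533
n=4: y≈0.396533, sp=-1, e=sp−y≈-1.396533; I≈0.714795, D=e−e_prev≈-1.085986; u=1·(-1.396533)+1/2·0.714795+1·(-1.085986)≈-2.125122; next y=1/5·0.396533+1/4·(-2.125122)≈-0.451974
n=5: y≈-0.451974, sp=-1, e=sp−y≈-0.548026; I≈0.166769, D=e−e_prev≈0.848507; u=1·(-0.548026)+1/2·0.166769+1·0.848507≈0.383865; next y=1/5·(-0.451974)+1/4·0.383865≈0.005572
n=6: y≈0.005572, sp=-1, e=sp−y≈-1.005572; I≈-0.838803, D=e−e_prev≈-0.457545; u=1·(-1.005572)+1/2·(-0.838803)+1·(-0.457545)≈-1.882518; next y=1/5·0.005572+1/4·(-1.882518)≈-0.469515
n=7: y≈-0.469515, sp=-1, e=sp−y≈-0.530485; I≈-1.369287, D=e−e_prev≈0.475087; u=1·(-0.530485)+1/2·(-1.369287)+1·0.475087≈-0.740042; next y=1/5·(-0.469515)+1/4·(-0.740042)≈-0.278913
n=8: y≈-0.278913, sp=-1, e=sp−y≈-0.721087; I≈-2.090374, D=e−e_prev≈-0.190602; u=1·(-0.721087)+1/2·(-2.090374)+1·(-0.190602)≈-1.956875; next y=1/5·(-0.278913)+1/4·(-1.956875)≈-0.545002
n=9: y≈-0.545002, sp=-1, e=sp−y≈-0.454998; I≈-2.545372, D=e−e_prev≈0.266088; u=1·(-0.454998)+1/2·(-2.545372)+1·0.266088≈-1.461597; next y=1/5·(-0.545002)+1/4·(-1.461597)≈-0.474399
n=10: y≈-0.474399, sp=-1, e=sp−y≈-0.525601; I≈-3.070973, D=e−e_prev≈-0.070602; u=1·(-0.525601)+1/2·(-3.070973)+1·(-0.070602)≈-2.131689; next y=1/5·(-0.474399)+1/4·(-2.131689)≈-0.627802
n=11: y≈-0.627802, sp=-1, e=sp−y≈-0.372198; I≈-3.443171, D=e−e_prev≈0.153403; u=1·(-0.372198)+1/2·(-3.443171)+1·0.153403≈-1.940381; next y=1/5·(-0.627802)+1/4·(-1.940381)≈-0.610656
n=12: y≈-0.610656, sp=-1, e=sp−y≈-0.389344; I≈-3.832515, D=e−e_prev≈-0.017147; u=1·(-0.389344)+1/2·(-3.832515)+1·(-0.017147)≈-2.322749; next y=1/5·(-0.610656)+1/4·(-2.322749)≈-0.702818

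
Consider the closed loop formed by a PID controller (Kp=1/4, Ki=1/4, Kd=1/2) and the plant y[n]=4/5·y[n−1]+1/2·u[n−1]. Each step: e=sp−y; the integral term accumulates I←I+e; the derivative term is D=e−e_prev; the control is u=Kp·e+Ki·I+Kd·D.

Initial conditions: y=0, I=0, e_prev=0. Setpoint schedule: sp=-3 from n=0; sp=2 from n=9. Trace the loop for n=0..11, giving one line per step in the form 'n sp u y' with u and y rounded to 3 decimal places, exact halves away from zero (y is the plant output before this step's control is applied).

(exact arithmetic carried between steps; '≈' marks a value shown rounded to 6 d.p. or computed from one; I and e_prev carry over from the previous line; the table rounds u and y to 3 d.p., halves away from zero)
n=0: y=0, sp=-3, e=sp−y=-3; I=-3, D=e−e_prev=-3; u=1/4·(-3)+1/4·(-3)+1/2·(-3)=-3; next y=4/5·0+1/2·(-3)=-1.5
n=1: y=-1.5, sp=-3, e=sp−y=-1.5; I=-4.5, D=e−e_prev=1.5; u=1/4·(-1.5)+1/4·(-4.5)+1/2·1.5=-0.75; next y=4/5·(-1.5)+1/2·(-0.75)=-1.575
n=2: y=-1.575, sp=-3, e=sp−y=-1.425; I=-5.925, D=e−e_prev=0.075; u=1/4·(-1.425)+1/4·(-5.925)+1/2·0.075=-1.8; next y=4/5·(-1.575)+1/2·(-1.8)=-2.16
n=3: y=-2.16, sp=-3, e=sp−y=-0.84; I=-6.765, D=e−e_prev=0.585; u=1/4·(-0.84)+1/4·(-6.765)+1/2·0.585=-1.60875; next y=4/5·(-2.16)+1/2·(-1.60875)=-2.532375
n=4: y=-2.532375, sp=-3, e=sp−y=-0.467625; I=-7.232625, D=e−e_prev=0.372375; u=1/4·(-0.467625)+1/4·(-7.232625)+1/2·0.372375=-1.738875; next y=4/5·(-2.532375)+1/2·(-1.738875)≈-2.895338
n=5: y≈-2.895338, sp=-3, e=sp−y≈-0.104663; I≈-7.337288, D=e−e_prev≈0.362963; u=1/4·(-0.104663)+1/4·(-7.337288)+1/2·0.362963≈-1.679006; next y=4/5·(-2.895338)+1/2·(-1.679006)≈-3.155773
n=6: y≈-3.155773, sp=-3, e=sp−y≈0.155773; I≈-7.181514, D=e−e_prev≈0.260436; u=1/4·0.155773+1/4·(-7.181514)+1/2·0.260436≈-1.626218; next y=4/5·(-3.155773)+1/2·(-1.626218)≈-3.337727
n=7: y≈-3.337727, sp=-3, e=sp−y≈0.337727; I≈-6.843787, D=e−e_prev≈0.181954; u=1/4·0.337727+1/4·(-6.843787)+1/2·0.181954≈-1.535538; next y=4/5·(-3.337727)+1/2·(-1.535538)≈-3.437951
n=8: y≈-3.437951, sp=-3, e=sp−y≈0.437951; I≈-6.405836, D=e−e_prev≈0.100224; u=1/4·0.437951+1/4·(-6.405836)+1/2·0.100224≈-1.441860; next y=4/5·(-3.437951)+1/2·(-1.441860)≈-3.471290
n=9: y≈-3.471290, sp=2, e=sp−y≈5.471290; I≈-0.934546, D=e−e_prev≈5.033340; u=1/4·5.471290+1/4·(-0.934546)+1/2·5.033340≈3.650856; next y=4/5·(-3.471290)+1/2·3.650856≈-0.951604
n=10: y≈-0.951604, sp=2, e=sp−y≈2.951604; I≈2.017058, D=e−e_prev≈-2.519686; u=1/4·2.951604+1/4·2.017058+1/2·(-2.519686)≈-0.017677; next y=4/5·(-0.951604)+1/2·(-0.017677)≈-0.770122
n=11: y≈-0.770122, sp=2, e=sp−y≈2.770122; I≈4.787181, D=e−e_prev≈-0.181482; u=1/4·2.770122+1/4·4.787181+1/2·(-0.181482)≈1.798585; next y=4/5·(-0.770122)+1/2·1.798585≈0.283195

0 -3 -3.000 0.000
1 -3 -0.750 -1.500
2 -3 -1.800 -1.575
3 -3 -1.609 -2.160
4 -3 -1.739 -2.532
5 -3 -1.679 -2.895
6 -3 -1.626 -3.156
7 -3 -1.536 -3.338
8 -3 -1.442 -3.438
9 2 3.651 -3.471
10 2 -0.018 -0.952
11 2 1.799 -0.770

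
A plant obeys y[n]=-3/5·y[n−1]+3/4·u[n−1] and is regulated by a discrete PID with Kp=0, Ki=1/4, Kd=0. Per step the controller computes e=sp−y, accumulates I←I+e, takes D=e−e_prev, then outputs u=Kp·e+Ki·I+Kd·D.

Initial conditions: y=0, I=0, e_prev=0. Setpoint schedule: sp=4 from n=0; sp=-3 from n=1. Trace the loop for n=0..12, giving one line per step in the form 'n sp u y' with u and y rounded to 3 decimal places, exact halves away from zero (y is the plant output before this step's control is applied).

(exact arithmetic carried between steps; '≈' marks a value shown rounded to 6 d.p. or computed from one; I and e_prev carry over from the previous line; the table rounds u and y to 3 d.p., halves away from zero)
n=0: y=0, sp=4, e=sp−y=4; I=4, D=e−e_prev=4; u=0·4+1/4·4+0·4=1; next y=-3/5·0+3/4·1=0.75
n=1: y=0.75, sp=-3, e=sp−y=-3.75; I=0.25, D=e−e_prev=-7.75; u=0·(-3.75)+1/4·0.25+0·(-7.75)=0.0625; next y=-3/5·0.75+3/4·0.0625=-0.403125
n=2: y=-0.403125, sp=-3, e=sp−y=-2.596875; I=-2.346875, D=e−e_prev=1.153125; u=0·(-2.596875)+1/4·(-2.346875)+0·1.153125≈-0.586719; next y=-3/5·(-0.403125)+3/4·(-0.586719)≈-0.198164
n=3: y≈-0.198164, sp=-3, e=sp−y≈-2.801836; I≈-5.148711, D=e−e_prev≈-0.204961; u=0·(-2.801836)+1/4·(-5.148711)+0·(-0.204961)≈-1.287178; next y=-3/5·(-0.198164)+3/4·(-1.287178)≈-0.846485
n=4: y≈-0.846485, sp=-3, e=sp−y≈-2.153515; I≈-7.302226, D=e−e_prev≈0.648321; u=0·(-2.153515)+1/4·(-7.302226)+0·0.648321≈-1.825557; next y=-3/5·(-0.846485)+3/4·(-1.825557)≈-0.861276
n=5: y≈-0.861276, sp=-3, e=sp−y≈-2.138724; I≈-9.440950, D=e−e_prev≈0.014792; u=0·(-2.138724)+1/4·(-9.440950)+0·0.014792≈-2.360237; next y=-3/5·(-0.861276)+3/4·(-2.360237)≈-1.253412
n=6: y≈-1.253412, sp=-3, e=sp−y≈-1.746588; I≈-11.187537, D=e−e_prev≈0.392136; u=0·(-1.746588)+1/4·(-11.187537)+0·0.392136≈-2.796884; next y=-3/5·(-1.253412)+3/4·(-2.796884)≈-1.345616
n=7: y≈-1.345616, sp=-3, e=sp−y≈-1.654384; I≈-12.841921, D=e−e_prev≈0.092204; u=0·(-1.654384)+1/4·(-12.841921)+0·0.092204≈-3.210480; next y=-3/5·(-1.345616)+3/4·(-3.210480)≈-1.600491
n=8: y≈-1.600491, sp=-3, e=sp−y≈-1.399509; I≈-14.241431, D=e−e_prev≈0.254875; u=0·(-1.399509)+1/4·(-14.241431)+0·0.254875≈-3.560358; next y=-3/5·(-1.600491)+3/4·(-3.560358)≈-1.709974
n=9: y≈-1.709974, sp=-3, e=sp−y≈-1.290026; I≈-15.531457, D=e−e_prev≈0.109483; u=0·(-1.290026)+1/4·(-15.531457)+0·0.109483≈-3.882864; next y=-3/5·(-1.709974)+3/4·(-3.882864)≈-1.886164
n=10: y≈-1.886164, sp=-3, e=sp−y≈-1.113836; I≈-16.645293, D=e−e_prev≈0.176190; u=0·(-1.113836)+1/4·(-16.645293)+0·0.176190≈-4.161323; next y=-3/5·(-1.886164)+3/4·(-4.161323)≈-1.989294
n=11: y≈-1.989294, sp=-3, e=sp−y≈-1.010706; I≈-17.655999, D=e−e_prev≈0.103130; u=0·(-1.010706)+1/4·(-17.655999)+0·0.103130≈-4.414000; next y=-3/5·(-1.989294)+3/4·(-4.414000)≈-2.116923
n=12: y≈-2.116923, sp=-3, e=sp−y≈-0.883077; I≈-18.539076, D=e−e_prev≈0.127629; u=0·(-0.883077)+1/4·(-18.539076)+0·0.127629≈-4.634769; next y=-3/5·(-2.116923)+3/4·(-4.634769)≈-2.205923

0 4 1.000 0.000
1 -3 0.063 0.750
2 -3 -0.587 -0.403
3 -3 -1.287 -0.198
4 -3 -1.826 -0.846
5 -3 -2.360 -0.861
6 -3 -2.797 -1.253
7 -3 -3.210 -1.346
8 -3 -3.560 -1.600
9 -3 -3.883 -1.710
10 -3 -4.161 -1.886
11 -3 -4.414 -1.989
12 -3 -4.635 -2.117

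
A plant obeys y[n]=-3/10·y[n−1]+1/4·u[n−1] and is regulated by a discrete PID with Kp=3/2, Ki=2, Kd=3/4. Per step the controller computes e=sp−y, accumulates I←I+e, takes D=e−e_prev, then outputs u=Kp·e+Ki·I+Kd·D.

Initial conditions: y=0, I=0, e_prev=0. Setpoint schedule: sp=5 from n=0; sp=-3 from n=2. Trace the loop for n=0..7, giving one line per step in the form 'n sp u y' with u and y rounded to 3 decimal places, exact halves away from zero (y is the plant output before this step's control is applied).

(exact arithmetic carried between steps; '≈' marks a value shown rounded to 6 d.p. or computed from one; I and e_prev carry over from the previous line; the table rounds u and y to 3 d.p., halves away from zero)
n=0: y=0, sp=5, e=sp−y=5; I=5, D=e−e_prev=5; u=3/2·5+2·5+3/4·5=21.25; next y=-3/10·0+1/4·21.25=5.3125
n=1: y=5.3125, sp=5, e=sp−y=-0.3125; I=4.6875, D=e−e_prev=-5.3125; u=3/2·(-0.3125)+2·4.6875+3/4·(-5.3125)=4.921875; next y=-3/10·5.3125+1/4·4.921875≈-0.363281
n=2: y≈-0.363281, sp=-3, e=sp−y≈-2.636719; I≈2.050781, D=e−e_prev≈-2.324219; u=3/2·(-2.636719)+2·2.050781+3/4·(-2.324219)≈-1.596680; next y=-3/10·(-0.363281)+1/4·(-1.596680)≈-0.290186
n=3: y≈-0.290186, sp=-3, e=sp−y≈-2.709814; I≈-0.659033, D=e−e_prev≈-0.073096; u=3/2·(-2.709814)+2·(-0.659033)+3/4·(-0.073096)≈-5.437610; next y=-3/10·(-0.290186)+1/4·(-5.437610)≈-1.272347
n=4: y≈-1.272347, sp=-3, e=sp−y≈-1.727653; I≈-2.386686, D=e−e_prev≈0.982161; u=3/2·(-1.727653)+2·(-2.386686)+3/4·0.982161≈-6.628232; next y=-3/10·(-1.272347)+1/4·(-6.628232)≈-1.275354
n=5: y≈-1.275354, sp=-3, e=sp−y≈-1.724646; I≈-4.111333, D=e−e_prev≈0.003007; u=3/2·(-1.724646)+2·(-4.111333)+3/4·0.003007≈-10.807379; next y=-3/10·(-1.275354)+1/4·(-10.807379)≈-2.319239
n=6: y≈-2.319239, sp=-3, e=sp−y≈-0.680761; I≈-4.792094, D=e−e_prev≈1.043885; u=3/2·(-0.680761)+2·(-4.792094)+3/4·1.043885≈-9.822417; next y=-3/10·(-2.319239)+1/4·(-9.822417)≈-1.759833
n=7: y≈-1.759833, sp=-3, e=sp−y≈-1.240167; I≈-6.032261, D=e−e_prev≈-0.559406; u=3/2·(-1.240167)+2·(-6.032261)+3/4·(-0.559406)≈-14.344328; next y=-3/10·(-1.759833)+1/4·(-14.344328)≈-3.058132

0 5 21.250 0.000
1 5 4.922 5.313
2 -3 -1.597 -0.363
3 -3 -5.438 -0.290
4 -3 -6.628 -1.272
5 -3 -10.807 -1.275
6 -3 -9.822 -2.319
7 -3 -14.344 -1.760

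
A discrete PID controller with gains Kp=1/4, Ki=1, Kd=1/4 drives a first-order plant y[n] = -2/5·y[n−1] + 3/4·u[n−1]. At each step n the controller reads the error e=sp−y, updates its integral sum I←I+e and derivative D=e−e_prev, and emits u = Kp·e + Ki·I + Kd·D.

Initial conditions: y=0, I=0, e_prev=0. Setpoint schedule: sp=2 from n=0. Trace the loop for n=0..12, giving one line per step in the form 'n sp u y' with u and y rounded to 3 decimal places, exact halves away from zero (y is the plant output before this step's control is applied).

0 2 3.000 0.000
1 2 1.125 2.250
2 2 4.897 -0.056
3 2 0.749 3.695
4 2 6.909 -0.916
5 2 -1.024 5.548
6 2 9.847 -2.987
7 2 -4.651 8.580
8 2 14.911 -6.920
9 2 -11.351 13.951
10 2 23.983 -14.094
11 2 -23.512 23.625
12 2 40.356 -27.084

(exact arithmetic carried between steps; '≈' marks a value shown rounded to 6 d.p. or computed from one; I and e_prev carry over from the previous line; the table rounds u and y to 3 d.p., halves away from zero)
n=0: y=0, sp=2, e=sp−y=2; I=2, D=e−e_prev=2; u=1/4·2+1·2+1/4·2=3; next y=-2/5·0+3/4·3=2.25
n=1: y=2.25, sp=2, e=sp−y=-0.25; I=1.75, D=e−e_prev=-2.25; u=1/4·(-0.25)+1·1.75+1/4·(-2.25)=1.125; next y=-2/5·2.25+3/4·1.125=-0.05625
n=2: y=-0.05625, sp=2, e=sp−y=2.05625; I=3.80625, D=e−e_prev=2.30625; u=1/4·2.05625+1·3.80625+1/4·2.30625=4.896875; next y=-2/5·(-0.05625)+3/4·4.896875≈3.695156
n=3: y≈3.695156, sp=2, e=sp−y≈-1.695156; I≈2.111094, D=e−e_prev≈-3.751406; u=1/4·(-1.695156)+1·2.111094+1/4·(-3.751406)≈0.749453; next y=-2/5·3.695156+3/4·0.749453≈-0.915973
n=4: y≈-0.915973, sp=2, e=sp−y≈2.915973; I≈5.027066, D=e−e_prev≈4.611129; u=1/4·2.915973+1·5.027066+1/4·4.611129≈6.908842; next y=-2/5·(-0.915973)+3/4·6.908842≈5.548020
n=5: y≈5.548020, sp=2, e=sp−y≈-3.548020; I≈1.479046, D=e−e_prev≈-6.463993; u=1/4·(-3.548020)+1·1.479046+1/4·(-6.463993)≈-1.023957; next y=-2/5·5.548020+3/4·(-1.023957)≈-2.987176
n=6: y≈-2.987176, sp=2, e=sp−y≈4.987176; I≈6.466222, D=e−e_prev≈8.535197; u=1/4·4.987176+1·6.466222+1/4·8.535197≈9.846815; next y=-2/5·(-2.987176)+3/4·9.846815≈8.579982
n=7: y≈8.579982, sp=2, e=sp−y≈-6.579982; I≈-0.113760, D=e−e_prev≈-11.567158; u=1/4·(-6.579982)+1·(-0.113760)+1/4·(-11.567158)≈-4.650545; next y=-2/5·8.579982+3/4·(-4.650545)≈-6.919901
n=8: y≈-6.919901, sp=2, e=sp−y≈8.919901; I≈8.806142, D=e−e_prev≈15.499883; u=1/4·8.919901+1·8.806142+1/4·15.499883≈14.911088; next y=-2/5·(-6.919901)+3/4·14.911088≈13.951277
n=9: y≈13.951277, sp=2, e=sp−y≈-11.951277; I≈-3.145135, D=e−e_prev≈-20.871178; u=1/4·(-11.951277)+1·(-3.145135)+1/4·(-20.871178)≈-11.350748; next y=-2/5·13.951277+3/4·(-11.350748)≈-14.093572
n=10: y≈-14.093572, sp=2, e=sp−y≈16.093572; I≈12.948437, D=e−e_prev≈28.044848; u=1/4·16.093572+1·12.948437+1/4·28.044848≈23.983042; next y=-2/5·(-14.093572)+3/4·23.983042≈23.624710
n=11: y≈23.624710, sp=2, e=sp−y≈-21.624710; I≈-8.676273, D=e−e_prev≈-37.718282; u=1/4·(-21.624710)+1·(-8.676273)+1/4·(-37.718282)≈-23.512022; next y=-2/5·23.624710+3/4·(-23.512022)≈-27.083900
n=12: y≈-27.083900, sp=2, e=sp−y≈29.083900; I≈20.407627, D=e−e_prev≈50.708611; u=1/4·29.083900+1·20.407627+1/4·50.708611≈40.355755; next y=-2/5·(-27.083900)+3/4·40.355755≈41.100376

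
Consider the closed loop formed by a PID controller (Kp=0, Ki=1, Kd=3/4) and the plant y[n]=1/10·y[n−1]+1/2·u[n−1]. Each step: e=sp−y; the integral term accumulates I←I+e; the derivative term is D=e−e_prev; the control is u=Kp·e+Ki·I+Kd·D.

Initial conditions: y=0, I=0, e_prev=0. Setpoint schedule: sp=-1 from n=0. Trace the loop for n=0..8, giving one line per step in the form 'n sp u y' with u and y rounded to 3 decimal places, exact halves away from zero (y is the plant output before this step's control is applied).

(exact arithmetic carried between steps; '≈' marks a value shown rounded to 6 d.p. or computed from one; I and e_prev carry over from the previous line; the table rounds u and y to 3 d.p., halves away from zero)
n=0: y=0, sp=-1, e=sp−y=-1; I=-1, D=e−e_prev=-1; u=0·(-1)+1·(-1)+3/4·(-1)=-1.75; next y=1/10·0+1/2·(-1.75)=-0.875
n=1: y=-0.875, sp=-1, e=sp−y=-0.125; I=-1.125, D=e−e_prev=0.875; u=0·(-0.125)+1·(-1.125)+3/4·0.875=-0.46875; next y=1/10·(-0.875)+1/2·(-0.46875)=-0.321875
n=2: y=-0.321875, sp=-1, e=sp−y=-0.678125; I=-1.803125, D=e−e_prev=-0.553125; u=0·(-0.678125)+1·(-1.803125)+3/4·(-0.553125)≈-2.217969; next y=1/10·(-0.321875)+1/2·(-2.217969)≈-1.141172
n=3: y≈-1.141172, sp=-1, e=sp−y≈0.141172; I≈-1.661953, D=e−e_prev≈0.819297; u=0·0.141172+1·(-1.661953)+3/4·0.819297≈-1.047480; next y=1/10·(-1.141172)+1/2·(-1.047480)≈-0.637857
n=4: y≈-0.637857, sp=-1, e=sp−y≈-0.362143; I≈-2.024096, D=e−e_prev≈-0.503314; u=0·(-0.362143)+1·(-2.024096)+3/4·(-0.503314)≈-2.401582; next y=1/10·(-0.637857)+1/2·(-2.401582)≈-1.264577
n=5: y≈-1.264577, sp=-1, e=sp−y≈0.264577; I≈-1.759519, D=e−e_prev≈0.626719; u=0·0.264577+1·(-1.759519)+3/4·0.626719≈-1.289480; next y=1/10·(-1.264577)+1/2·(-1.289480)≈-0.771198
n=6: y≈-0.771198, sp=-1, e=sp−y≈-0.228802; I≈-1.988322, D=e−e_prev≈-0.493379; u=0·(-0.228802)+1·(-1.988322)+3/4·(-0.493379)≈-2.358356; next y=1/10·(-0.771198)+1/2·(-2.358356)≈-1.256298
n=7: y≈-1.256298, sp=-1, e=sp−y≈0.256298; I≈-1.732024, D=e−e_prev≈0.485100; u=0·0.256298+1·(-1.732024)+3/4·0.485100≈-1.368199; next y=1/10·(-1.256298)+1/2·(-1.368199)≈-0.809729
n=8: y≈-0.809729, sp=-1, e=sp−y≈-0.190271; I≈-1.922295, D=e−e_prev≈-0.446568; u=0·(-0.190271)+1·(-1.922295)+3/4·(-0.446568)≈-2.257221; next y=1/10·(-0.809729)+1/2·(-2.257221)≈-1.209583

0 -1 -1.750 0.000
1 -1 -0.469 -0.875
2 -1 -2.218 -0.322
3 -1 -1.047 -1.141
4 -1 -2.402 -0.638
5 -1 -1.289 -1.265
6 -1 -2.358 -0.771
7 -1 -1.368 -1.256
8 -1 -2.257 -0.810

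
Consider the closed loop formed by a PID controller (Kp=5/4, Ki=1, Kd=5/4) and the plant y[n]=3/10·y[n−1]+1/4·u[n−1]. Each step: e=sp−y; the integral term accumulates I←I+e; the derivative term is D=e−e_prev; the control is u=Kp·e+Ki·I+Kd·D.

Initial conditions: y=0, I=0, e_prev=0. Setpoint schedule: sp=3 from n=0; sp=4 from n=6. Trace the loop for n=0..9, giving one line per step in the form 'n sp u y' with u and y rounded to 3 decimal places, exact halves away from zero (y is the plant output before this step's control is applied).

(exact arithmetic carried between steps; '≈' marks a value shown rounded to 6 d.p. or computed from one; I and e_prev carry over from the previous line; the table rounds u and y to 3 d.p., halves away from zero)
n=0: y=0, sp=3, e=sp−y=3; I=3, D=e−e_prev=3; u=5/4·3+1·3+5/4·3=10.5; next y=3/10·0+1/4·10.5=2.625
n=1: y=2.625, sp=3, e=sp−y=0.375; I=3.375, D=e−e_prev=-2.625; u=5/4·0.375+1·3.375+5/4·(-2.625)=0.5625; next y=3/10·2.625+1/4·0.5625=0.928125
n=2: y=0.928125, sp=3, e=sp−y=2.071875; I=5.446875, D=e−e_prev=1.696875; u=5/4·2.071875+1·5.446875+5/4·1.696875≈10.157813; next y=3/10·0.928125+1/4·10.157813≈2.817891
n=3: y≈2.817891, sp=3, e=sp−y≈0.182109; I≈5.628984, D=e−e_prev≈-1.889766; u=5/4·0.182109+1·5.628984+5/4·(-1.889766)≈3.494414; next y=3/10·2.817891+1/4·3.494414≈1.718971
n=4: y≈1.718971, sp=3, e=sp−y≈1.281029; I≈6.910014, D=e−e_prev≈1.098920; u=5/4·1.281029+1·6.910014+5/4·1.098920≈9.884950; next y=3/10·1.718971+1/4·9.884950≈2.986929
n=5: y≈2.986929, sp=3, e=sp−y≈0.013071; I≈6.923085, D=e−e_prev≈-1.267958; u=5/4·0.013071+1·6.923085+5/4·(-1.267958)≈5.354476; next y=3/10·2.986929+1/4·5.354476≈2.234698
n=6: y≈2.234698, sp=4, e=sp−y≈1.765302; I≈8.688387, D=e−e_prev≈1.752231; u=5/4·1.765302+1·8.688387+5/4·1.752231≈13.085304; next y=3/10·2.234698+1/4·13.085304≈3.941735
n=7: y≈3.941735, sp=4, e=sp−y≈0.058265; I≈8.746652, D=e−e_prev≈-1.707038; u=5/4·0.058265+1·8.746652+5/4·(-1.707038)≈6.685686; next y=3/10·3.941735+1/4·6.685686≈2.853942
n=8: y≈2.853942, sp=4, e=sp−y≈1.146058; I≈9.892710, D=e−e_prev≈1.087793; u=5/4·1.146058+1·9.892710+5/4·1.087793≈12.685024; next y=3/10·2.853942+1/4·12.685024≈4.027439
n=9: y≈4.027439, sp=4, e=sp−y≈-0.027439; I≈9.865271, D=e−e_prev≈-1.173497; u=5/4·(-0.027439)+1·9.865271+5/4·(-1.173497)≈8.364102; next y=3/10·4.027439+1/4·8.364102≈3.299257

0 3 10.500 0.000
1 3 0.563 2.625
2 3 10.158 0.928
3 3 3.494 2.818
4 3 9.885 1.719
5 3 5.354 2.987
6 4 13.085 2.235
7 4 6.686 3.942
8 4 12.685 2.854
9 4 8.364 4.027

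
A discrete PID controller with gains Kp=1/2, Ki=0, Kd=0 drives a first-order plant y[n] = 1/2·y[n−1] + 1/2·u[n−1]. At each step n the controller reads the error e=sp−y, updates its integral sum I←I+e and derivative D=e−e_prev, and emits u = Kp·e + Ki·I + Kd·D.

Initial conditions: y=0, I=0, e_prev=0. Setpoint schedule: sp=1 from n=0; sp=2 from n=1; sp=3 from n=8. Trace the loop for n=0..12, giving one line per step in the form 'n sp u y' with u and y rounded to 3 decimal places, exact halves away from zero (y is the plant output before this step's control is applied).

0 1 0.500 0.000
1 2 0.875 0.250
2 2 0.719 0.563
3 2 0.680 0.641
4 2 0.670 0.660
5 2 0.667 0.665
6 2 0.667 0.666
7 2 0.667 0.667
8 3 1.167 0.667
9 3 1.042 0.917
10 3 1.010 0.979
11 3 1.003 0.995
12 3 1.001 0.999

(exact arithmetic carried between steps; '≈' marks a value shown rounded to 6 d.p. or computed from one; I and e_prev carry over from the previous line; the table rounds u and y to 3 d.p., halves away from zero)
n=0: y=0, sp=1, e=sp−y=1; I=1, D=e−e_prev=1; u=1/2·1+0·1+0·1=0.5; next y=1/2·0+1/2·0.5=0.25
n=1: y=0.25, sp=2, e=sp−y=1.75; I=2.75, D=e−e_prev=0.75; u=1/2·1.75+0·2.75+0·0.75=0.875; next y=1/2·0.25+1/2·0.875=0.5625
n=2: y=0.5625, sp=2, e=sp−y=1.4375; I=4.1875, D=e−e_prev=-0.3125; u=1/2·1.4375+0·4.1875+0·(-0.3125)=0.71875; next y=1/2·0.5625+1/2·0.71875=0.640625
n=3: y=0.640625, sp=2, e=sp−y=1.359375; I=5.546875, D=e−e_prev=-0.078125; u=1/2·1.359375+0·5.546875+0·(-0.078125)≈0.679688; next y=1/2·0.640625+1/2·0.679688≈0.660156
n=4: y≈0.660156, sp=2, e=sp−y≈1.339844; I≈6.886719, D=e−e_prev≈-0.019531; u=1/2·1.339844+0·6.886719+0·(-0.019531)≈0.669922; next y=1/2·0.660156+1/2·0.669922≈0.665039
n=5: y≈0.665039, sp=2, e=sp−y≈1.334961; I≈8.221680, D=e−e_prev≈-0.004883; u=1/2·1.334961+0·8.221680+0·(-0.004883)≈0.667480; next y=1/2·0.665039+1/2·0.667480≈0.666260
n=6: y≈0.666260, sp=2, e=sp−y≈1.333740; I≈9.555420, D=e−e_prev≈-0.001221; u=1/2·1.333740+0·9.555420+0·(-0.001221)≈0.666870; next y=1/2·0.666260+1/2·0.666870≈0.666565
n=7: y≈0.666565, sp=2, e=sp−y≈1.333435; I≈10.888855, D=e−e_prev≈-0.000305; u=1/2·1.333435+0·10.888855+0·(-0.000305)≈0.666718; next y=1/2·0.666565+1/2·0.666718≈0.666641
n=8: y≈0.666641, sp=3, e=sp−y≈2.333359; I≈13.222214, D=e−e_prev≈0.999924; u=1/2·2.333359+0·13.222214+0·0.999924≈1.166679; next y=1/2·0.666641+1/2·1.166679≈0.916660
n=9: y≈0.916660, sp=3, e=sp−y≈2.083340; I≈15.305553, D=e−e_prev≈-0.250019; u=1/2·2.083340+0·15.305553+0·(-0.250019)≈1.041670; next y=1/2·0.916660+1/2·1.041670≈0.979165
n=10: y≈0.979165, sp=3, e=sp−y≈2.020835; I≈17.326388, D=e−e_prev≈-0.062505; u=1/2·2.020835+0·17.326388+0·(-0.062505)≈1.010417; next y=1/2·0.979165+1/2·1.010417≈0.994791
n=11: y≈0.994791, sp=3, e=sp−y≈2.005209; I≈19.331597, D=e−e_prev≈-0.015626; u=1/2·2.005209+0·19.331597+0·(-0.015626)≈1.002604; next y=1/2·0.994791+1/2·1.002604≈0.998698
n=12: y≈0.998698, sp=3, e=sp−y≈2.001302; I≈21.332899, D=e−e_prev≈-0.003907; u=1/2·2.001302+0·21.332899+0·(-0.003907)≈1.000651; next y=1/2·0.998698+1/2·1.000651≈0.999674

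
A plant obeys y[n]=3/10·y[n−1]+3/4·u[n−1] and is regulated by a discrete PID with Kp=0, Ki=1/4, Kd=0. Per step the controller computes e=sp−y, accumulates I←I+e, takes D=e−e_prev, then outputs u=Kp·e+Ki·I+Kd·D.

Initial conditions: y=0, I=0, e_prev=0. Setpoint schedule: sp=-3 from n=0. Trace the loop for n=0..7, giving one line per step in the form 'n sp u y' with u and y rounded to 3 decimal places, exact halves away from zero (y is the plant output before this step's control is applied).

(exact arithmetic carried between steps; '≈' marks a value shown rounded to 6 d.p. or computed from one; I and e_prev carry over from the previous line; the table rounds u and y to 3 d.p., halves away from zero)
n=0: y=0, sp=-3, e=sp−y=-3; I=-3, D=e−e_prev=-3; u=0·(-3)+1/4·(-3)+0·(-3)=-0.75; next y=3/10·0+3/4·(-0.75)=-0.5625
n=1: y=-0.5625, sp=-3, e=sp−y=-2.4375; I=-5.4375, D=e−e_prev=0.5625; u=0·(-2.4375)+1/4·(-5.4375)+0·0.5625=-1.359375; next y=3/10·(-0.5625)+3/4·(-1.359375)≈-1.188281
n=2: y≈-1.188281, sp=-3, e=sp−y≈-1.811719; I≈-7.249219, D=e−e_prev≈0.625781; u=0·(-1.811719)+1/4·(-7.249219)+0·0.625781≈-1.812305; next y=3/10·(-1.188281)+3/4·(-1.812305)≈-1.715713
n=3: y≈-1.715713, sp=-3, e=sp−y≈-1.284287; I≈-8.533506, D=e−e_prev≈0.527432; u=0·(-1.284287)+1/4·(-8.533506)+0·0.527432≈-2.133376; next y=3/10·(-1.715713)+3/4·(-2.133376)≈-2.114746
n=4: y≈-2.114746, sp=-3, e=sp−y≈-0.885254; I≈-9.418760, D=e−e_prev≈0.399033; u=0·(-0.885254)+1/4·(-9.418760)+0·0.399033≈-2.354690; next y=3/10·(-2.114746)+3/4·(-2.354690)≈-2.400441
n=5: y≈-2.400441, sp=-3, e=sp−y≈-0.599559; I≈-10.018318, D=e−e_prev≈0.285695; u=0·(-0.599559)+1/4·(-10.018318)+0·0.285695≈-2.504580; next y=3/10·(-2.400441)+3/4·(-2.504580)≈-2.598567
n=6: y≈-2.598567, sp=-3, e=sp−y≈-0.401433; I≈-10.419751, D=e−e_prev≈0.198126; u=0·(-0.401433)+1/4·(-10.419751)+0·0.198126≈-2.604938; next y=3/10·(-2.598567)+3/4·(-2.604938)≈-2.733273
n=7: y≈-2.733273, sp=-3, e=sp−y≈-0.266727; I≈-10.686478, D=e−e_prev≈0.134706; u=0·(-0.266727)+1/4·(-10.686478)+0·0.134706≈-2.671619; next y=3/10·(-2.733273)+3/4·(-2.671619)≈-2.823697

0 -3 -0.750 0.000
1 -3 -1.359 -0.563
2 -3 -1.812 -1.188
3 -3 -2.133 -1.716
4 -3 -2.355 -2.115
5 -3 -2.505 -2.400
6 -3 -2.605 -2.599
7 -3 -2.672 -2.733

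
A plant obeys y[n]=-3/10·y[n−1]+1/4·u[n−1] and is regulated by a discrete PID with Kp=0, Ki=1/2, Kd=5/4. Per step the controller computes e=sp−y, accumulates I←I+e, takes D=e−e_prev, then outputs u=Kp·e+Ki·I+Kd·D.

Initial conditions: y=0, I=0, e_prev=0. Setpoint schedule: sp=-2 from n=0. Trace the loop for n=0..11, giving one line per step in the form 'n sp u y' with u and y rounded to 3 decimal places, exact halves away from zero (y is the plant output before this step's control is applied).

(exact arithmetic carried between steps; '≈' marks a value shown rounded to 6 d.p. or computed from one; I and e_prev carry over from the previous line; the table rounds u and y to 3 d.p., halves away from zero)
n=0: y=0, sp=-2, e=sp−y=-2; I=-2, D=e−e_prev=-2; u=0·(-2)+1/2·(-2)+5/4·(-2)=-3.5; next y=-3/10·0+1/4·(-3.5)=-0.875
n=1: y=-0.875, sp=-2, e=sp−y=-1.125; I=-3.125, D=e−e_prev=0.875; u=0·(-1.125)+1/2·(-3.125)+5/4·0.875=-0.46875; next y=-3/10·(-0.875)+1/4·(-0.46875)≈0.145313
n=2: y≈0.145313, sp=-2, e=sp−y≈-2.145313; I≈-5.270313, D=e−e_prev≈-1.020313; u=0·(-2.145313)+1/2·(-5.270313)+5/4·(-1.020313)≈-3.910547; next y=-3/10·0.145313+1/4·(-3.910547)≈-1.021230
n=3: y≈-1.021230, sp=-2, e=sp−y≈-0.978770; I≈-6.249082, D=e−e_prev≈1.166543; u=0·(-0.978770)+1/2·(-6.249082)+5/4·1.166543≈-1.666362; next y=-3/10·(-1.021230)+1/4·(-1.666362)≈-0.110221
n=4: y≈-0.110221, sp=-2, e=sp−y≈-1.889779; I≈-8.138861, D=e−e_prev≈-0.911009; u=0·(-1.889779)+1/2·(-8.138861)+5/4·(-0.911009)≈-5.208192; next y=-3/10·(-0.110221)+1/4·(-5.208192)≈-1.268981
n=5: y≈-1.268981, sp=-2, e=sp−y≈-0.731019; I≈-8.869879, D=e−e_prev≈1.158760; u=0·(-0.731019)+1/2·(-8.869879)+5/4·1.158760≈-2.986490; next y=-3/10·(-1.268981)+1/4·(-2.986490)≈-0.365928
n=6: y≈-0.365928, sp=-2, e=sp−y≈-1.634072; I≈-10.503951, D=e−e_prev≈-0.903054; u=0·(-1.634072)+1/2·(-10.503951)+5/4·(-0.903054)≈-6.380793; next y=-3/10·(-0.365928)+1/4·(-6.380793)≈-1.485420
n=7: y≈-1.485420, sp=-2, e=sp−y≈-0.514580; I≈-11.018531, D=e−e_prev≈1.119492; u=0·(-0.514580)+1/2·(-11.018531)+5/4·1.119492≈-4.109901; next y=-3/10·(-1.485420)+1/4·(-4.109901)≈-0.581849
n=8: y≈-0.581849, sp=-2, e=sp−y≈-1.418151; I≈-12.436682, D=e−e_prev≈-0.903570; u=0·(-1.418151)+1/2·(-12.436682)+5/4·(-0.903570)≈-7.347804; next y=-3/10·(-0.581849)+1/4·(-7.347804)≈-1.662396
n=9: y≈-1.662396, sp=-2, e=sp−y≈-0.337604; I≈-12.774286, D=e−e_prev≈1.080547; u=0·(-0.337604)+1/2·(-12.774286)+5/4·1.080547≈-5.036459; next y=-3/10·(-1.662396)+1/4·(-5.036459)≈-0.760396
n=10: y≈-0.760396, sp=-2, e=sp−y≈-1.239604; I≈-14.013890, D=e−e_prev≈-0.902000; u=0·(-1.239604)+1/2·(-14.013890)+5/4·(-0.902000)≈-8.134445; next y=-3/10·(-0.760396)+1/4·(-8.134445)≈-1.805493
n=11: y≈-1.805493, sp=-2, e=sp−y≈-0.194507; I≈-14.208397, D=e−e_prev≈1.045097; u=0·(-0.194507)+1/2·(-14.208397)+5/4·1.045097≈-5.797828; next y=-3/10·(-1.805493)+1/4·(-5.797828)≈-0.907809

0 -2 -3.500 0.000
1 -2 -0.469 -0.875
2 -2 -3.911 0.145
3 -2 -1.666 -1.021
4 -2 -5.208 -0.110
5 -2 -2.986 -1.269
6 -2 -6.381 -0.366
7 -2 -4.110 -1.485
8 -2 -7.348 -0.582
9 -2 -5.036 -1.662
10 -2 -8.134 -0.760
11 -2 -5.798 -1.805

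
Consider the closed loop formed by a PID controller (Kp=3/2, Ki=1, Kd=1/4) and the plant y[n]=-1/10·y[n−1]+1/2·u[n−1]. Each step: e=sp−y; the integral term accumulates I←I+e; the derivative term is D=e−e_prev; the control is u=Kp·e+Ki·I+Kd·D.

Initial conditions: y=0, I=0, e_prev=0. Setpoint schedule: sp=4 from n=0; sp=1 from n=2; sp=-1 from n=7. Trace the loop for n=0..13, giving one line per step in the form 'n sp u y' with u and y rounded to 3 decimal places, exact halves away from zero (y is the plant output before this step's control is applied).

0 4 11.000 0.000
1 4 -1.125 5.500
2 1 8.684 -1.113
3 1 -5.413 4.453
4 1 13.439 -3.152
5 1 -12.323 7.035
6 1 22.413 -6.865
7 -1 -30.282 11.893
8 -1 39.629 -16.330
9 -1 -55.985 21.447
10 -1 72.870 -30.137
11 -1 -102.251 39.449
12 -1 134.624 -55.070
13 -1 -186.631 72.819

(exact arithmetic carried between steps; '≈' marks a value shown rounded to 6 d.p. or computed from one; I and e_prev carry over from the previous line; the table rounds u and y to 3 d.p., halves away from zero)
n=0: y=0, sp=4, e=sp−y=4; I=4, D=e−e_prev=4; u=3/2·4+1·4+1/4·4=11; next y=-1/10·0+1/2·11=5.5
n=1: y=5.5, sp=4, e=sp−y=-1.5; I=2.5, D=e−e_prev=-5.5; u=3/2·(-1.5)+1·2.5+1/4·(-5.5)=-1.125; next y=-1/10·5.5+1/2·(-1.125)=-1.1125
n=2: y=-1.1125, sp=1, e=sp−y=2.1125; I=4.6125, D=e−e_prev=3.6125; u=3/2·2.1125+1·4.6125+1/4·3.6125=8.684375; next y=-1/10·(-1.1125)+1/2·8.684375≈4.453438
n=3: y≈4.453438, sp=1, e=sp−y≈-3.453438; I≈1.159063, D=e−e_prev≈-5.565938; u=3/2·(-3.453438)+1·1.159063+1/4·(-5.565938)≈-5.412578; next y=-1/10·4.453438+1/2·(-5.412578)≈-3.151633
n=4: y≈-3.151633, sp=1, e=sp−y≈4.151633; I≈5.310695, D=e−e_prev≈7.605070; u=3/2·4.151633+1·5.310695+1/4·7.605070≈13.439412; next y=-1/10·(-3.151633)+1/2·13.439412≈7.034869
n=5: y≈7.034869, sp=1, e=sp−y≈-6.034869; I≈-0.724174, D=e−e_prev≈-10.186502; u=3/2·(-6.034869)+1·(-0.724174)+1/4·(-10.186502)≈-12.323104; next y=-1/10·7.034869+1/2·(-12.323104)≈-6.865039
n=6: y≈-6.865039, sp=1, e=sp−y≈7.865039; I≈7.140865, D=e−e_prev≈13.899908; u=3/2·7.865039+1·7.140865+1/4·13.899908≈22.413400; next y=-1/10·(-6.865039)+1/2·22.413400≈11.893204
n=7: y≈11.893204, sp=-1, e=sp−y≈-12.893204; I≈-5.752339, D=e−e_prev≈-20.758242; u=3/2·(-12.893204)+1·(-5.752339)+1/4·(-20.758242)≈-30.281705; next y=-1/10·11.893204+1/2·(-30.281705)≈-16.330173
n=8: y≈-16.330173, sp=-1, e=sp−y≈15.330173; I≈9.577834, D=e−e_prev≈28.223377; u=3/2·15.330173+1·9.577834+1/4·28.223377≈39.628938; next y=-1/10·(-16.330173)+1/2·39.628938≈21.447486
n=9: y≈21.447486, sp=-1, e=sp−y≈-22.447486; I≈-12.869652, D=e−e_prev≈-37.777659; u=3/2·(-22.447486)+1·(-12.869652)+1/4·(-37.777659)≈-55.985296; next y=-1/10·21.447486+1/2·(-55.985296)≈-30.137397
n=10: y≈-30.137397, sp=-1, e=sp−y≈29.137397; I≈16.267745, D=e−e_prev≈51.584883; u=3/2·29.137397+1·16.267745+1/4·51.584883≈72.870060; next y=-1/10·(-30.137397)+1/2·72.870060≈39.448770
n=11: y≈39.448770, sp=-1, e=sp−y≈-40.448770; I≈-24.181025, D=e−e_prev≈-69.586167; u=3/2·(-40.448770)+1·(-24.181025)+1/4·(-69.586167)≈-102.250722; next y=-1/10·39.448770+1/2·(-102.250722)≈-55.070238
n=12: y≈-55.070238, sp=-1, e=sp−y≈54.070238; I≈29.889213, D=e−e_prev≈94.519008; u=3/2·54.070238+1·29.889213+1/4·94.519008≈134.624321; next y=-1/10·(-55.070238)+1/2·134.624321≈72.819184
n=13: y≈72.819184, sp=-1, e=sp−y≈-73.819184; I≈-43.929972, D=e−e_prev≈-127.889422; u=3/2·(-73.819184)+1·(-43.929972)+1/4·(-127.889422)≈-186.631104; next y=-1/10·72.819184+1/2·(-186.631104)≈-100.597471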